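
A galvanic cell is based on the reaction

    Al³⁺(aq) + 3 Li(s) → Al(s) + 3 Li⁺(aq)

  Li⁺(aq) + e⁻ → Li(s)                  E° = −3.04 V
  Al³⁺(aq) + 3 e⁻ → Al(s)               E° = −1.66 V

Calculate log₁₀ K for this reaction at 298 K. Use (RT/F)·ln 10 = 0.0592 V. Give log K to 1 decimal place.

The Al³⁺/Al couple is reduced (cathode); E°cell = −1.66 − (−3.04) = +1.38 V with n = 3.
At equilibrium E = 0, so log K = nE°cell / 0.0592 = (3)(+1.38) / 0.0592 = 69.9.

log K = 69.9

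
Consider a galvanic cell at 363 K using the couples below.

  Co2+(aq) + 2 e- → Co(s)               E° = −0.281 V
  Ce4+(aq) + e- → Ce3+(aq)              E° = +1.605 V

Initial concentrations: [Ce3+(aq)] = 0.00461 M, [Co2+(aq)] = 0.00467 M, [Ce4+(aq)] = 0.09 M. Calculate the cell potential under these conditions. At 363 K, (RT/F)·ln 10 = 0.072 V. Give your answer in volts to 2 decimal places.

Since E°(Ce⁴⁺/Ce³⁺) > E°(Co²⁺/Co), Ce⁴⁺/Ce³⁺ serves as the cathode.
The standard potential is +1.605 − (−0.281) = +1.886 V and the balanced reaction transfers n = 2 electrons.
Balancing gives 2 Ce4+(aq) + Co(s) → 2 Ce3+(aq) + Co2+(aq); hence Q = ([Ce3+(aq)]^2·[Co2+(aq)]) / [Ce4+(aq)]^2 = 1.23×10^−5 (log Q = −4.912).
E = E° − (0.072/n)·log Q = +1.886 − (0.072/2)(−4.912) = +2.06 V.

+2.06 V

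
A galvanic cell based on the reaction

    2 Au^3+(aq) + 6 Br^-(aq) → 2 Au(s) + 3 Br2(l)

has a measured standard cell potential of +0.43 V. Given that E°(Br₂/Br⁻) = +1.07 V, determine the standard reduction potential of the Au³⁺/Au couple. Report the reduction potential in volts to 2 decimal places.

+1.50 V

In the reaction as written the Au³⁺/Au couple is reduced (cathode) and Br₂/Br⁻ is oxidized (anode), so E°cell = E°(Au³⁺/Au) − E°(Br₂/Br⁻).
E°(Au³⁺/Au) = E°cell + E°(anode) = +0.43 + (+1.07) = +1.50 V.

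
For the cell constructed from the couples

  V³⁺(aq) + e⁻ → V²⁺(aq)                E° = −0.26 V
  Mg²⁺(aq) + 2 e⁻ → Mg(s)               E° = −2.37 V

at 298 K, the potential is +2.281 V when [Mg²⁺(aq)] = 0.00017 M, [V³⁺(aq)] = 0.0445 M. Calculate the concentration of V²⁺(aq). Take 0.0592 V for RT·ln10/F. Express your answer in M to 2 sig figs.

0.0044 M

V³⁺/V²⁺ is the cathode (higher E°); E°cell = −0.26 − (−2.37) = +2.11 V with n = 2.
Rearranging E = E° − (0.0592/n)·log Q gives log Q = 2(+2.11 − (+2.281))/0.0592 = −5.777.
The balanced reaction is 2 V³⁺(aq) + Mg(s) → 2 V²⁺(aq) + Mg²⁺(aq), so Q = ([V²⁺(aq)]^2·[Mg²⁺(aq)]) / [V³⁺(aq)]^2.
Substituting the known concentrations and solving, log [V²⁺(aq)] = −2.355 and [V²⁺(aq)] = 0.0044 M.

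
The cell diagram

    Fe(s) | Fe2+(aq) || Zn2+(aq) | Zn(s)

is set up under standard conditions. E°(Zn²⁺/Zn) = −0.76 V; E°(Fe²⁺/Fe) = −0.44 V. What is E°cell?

By convention the left-hand electrode in cell notation is the anode (oxidation) and the right-hand electrode is the cathode (reduction).
E°cell = E°(right) − E°(left) = −0.76 − (−0.44) = −0.32 V.
The negative sign shows that, as written, the cell would require an external voltage to drive the reaction.

−0.32 V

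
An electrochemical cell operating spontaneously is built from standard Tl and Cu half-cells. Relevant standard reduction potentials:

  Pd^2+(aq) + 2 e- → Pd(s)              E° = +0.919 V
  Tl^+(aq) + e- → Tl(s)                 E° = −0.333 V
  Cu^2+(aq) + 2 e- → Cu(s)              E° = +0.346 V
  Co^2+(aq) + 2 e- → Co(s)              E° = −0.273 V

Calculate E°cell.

Of the two couples in this cell, the one with the more positive reduction potential is reduced at the cathode: here that is Cu²⁺/Cu (+0.346 V); Tl⁺/Tl (−0.333 V) is the anode.
E°cell = E°(cathode) − E°(anode) = +0.346 − (−0.333) = +0.679 V.

+0.679 V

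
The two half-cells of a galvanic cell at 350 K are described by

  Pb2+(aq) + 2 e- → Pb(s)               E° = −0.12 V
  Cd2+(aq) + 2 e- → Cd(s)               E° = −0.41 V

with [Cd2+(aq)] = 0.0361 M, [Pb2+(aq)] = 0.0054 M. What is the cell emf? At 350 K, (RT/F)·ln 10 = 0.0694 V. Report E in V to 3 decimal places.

Pb²⁺/Pb is reduced (cathode, E° = −0.12 V) and Cd²⁺/Cd is oxidized (anode).
E°cell = −0.12 − (−0.41) = +0.29 V, with n = 2 electrons transferred.
Balancing gives Pb2+(aq) + Cd(s) → Pb(s) + Cd2+(aq); hence Q = [Cd2+(aq)] / [Pb2+(aq)] = 6.69 (log Q = 0.825).
Applying E = E° − (RT ln10/nF)·log Q gives +0.29 − (0.0694/2)(0.825) = +0.261 V.

+0.261 V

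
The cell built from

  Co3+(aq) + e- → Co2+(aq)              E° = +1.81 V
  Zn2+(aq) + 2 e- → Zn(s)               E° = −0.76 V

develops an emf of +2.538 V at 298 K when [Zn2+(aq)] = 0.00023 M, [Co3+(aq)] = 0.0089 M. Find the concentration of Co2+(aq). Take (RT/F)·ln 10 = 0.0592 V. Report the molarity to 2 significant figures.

2.0 M

Co³⁺/Co²⁺ is the cathode (higher E°); E°cell = +1.81 − (−0.76) = +2.57 V with n = 2.
Rearranging E = E° − (0.0592/n)·log Q gives log Q = 2(+2.57 − (+2.538))/0.0592 = 1.081.
For 2 Co3+(aq) + Zn(s) → 2 Co2+(aq) + Zn2+(aq), the reaction quotient is Q = ([Co2+(aq)]^2·[Zn2+(aq)]) / [Co3+(aq)]^2.
Solving for the unknown gives log [Co2+(aq)] = 0.309, so [Co2+(aq)] ≈ 2.0 M.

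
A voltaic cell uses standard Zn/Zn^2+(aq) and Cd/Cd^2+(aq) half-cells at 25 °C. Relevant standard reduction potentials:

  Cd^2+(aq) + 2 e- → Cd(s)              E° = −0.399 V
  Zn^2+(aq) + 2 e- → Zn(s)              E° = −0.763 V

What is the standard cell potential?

Of the two couples in this cell, the one with the more positive reduction potential is reduced at the cathode: here that is Cd²⁺/Cd (−0.399 V); Zn²⁺/Zn (−0.763 V) is the anode.
E°cell = E°(cathode) − E°(anode) = −0.399 − (−0.763) = +0.364 V.

+0.364 V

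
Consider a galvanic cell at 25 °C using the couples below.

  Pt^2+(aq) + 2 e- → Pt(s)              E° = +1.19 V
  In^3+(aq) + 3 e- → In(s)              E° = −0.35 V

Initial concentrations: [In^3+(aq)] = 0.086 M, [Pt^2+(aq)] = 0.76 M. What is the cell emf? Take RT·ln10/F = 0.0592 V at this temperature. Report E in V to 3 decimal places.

+1.557 V

The Pt²⁺/Pt couple has the more positive E°, so it is the cathode; In³⁺/In is the anode.
The standard potential is +1.19 − (−0.35) = +1.54 V and the balanced reaction transfers n = 6 electrons.
For the overall reaction 3 Pt^2+(aq) + 2 In(s) → 3 Pt(s) + 2 In^3+(aq), Q = [In^3+(aq)]^2 / [Pt^2+(aq)]^3 = 0.0168, giving log Q = −1.773.
By the Nernst equation, E = +1.54 − (0.0592/6)·(−1.773) = +1.557 V.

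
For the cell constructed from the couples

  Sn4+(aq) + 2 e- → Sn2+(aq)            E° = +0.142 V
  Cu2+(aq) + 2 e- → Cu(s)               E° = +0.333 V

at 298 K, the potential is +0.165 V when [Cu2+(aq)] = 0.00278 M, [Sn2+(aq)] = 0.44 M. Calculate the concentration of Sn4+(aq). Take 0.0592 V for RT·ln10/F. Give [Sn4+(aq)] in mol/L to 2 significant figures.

With Cu²⁺/Cu at the cathode and Sn⁴⁺/Sn²⁺ at the anode, E°cell = +0.333 − (+0.142) = +0.191 V (n = 2).
Since E = E° − (0.0592/n)·log Q, log Q = n(E° − E)/0.0592 = 0.878.
The balanced reaction is Cu2+(aq) + Sn2+(aq) → Cu(s) + Sn4+(aq), so Q = [Sn4+(aq)] / ([Cu2+(aq)]·[Sn2+(aq)]).
Solving for the unknown gives log [Sn4+(aq)] = −2.035, so [Sn4+(aq)] ≈ 0.0092 M.

0.0092 M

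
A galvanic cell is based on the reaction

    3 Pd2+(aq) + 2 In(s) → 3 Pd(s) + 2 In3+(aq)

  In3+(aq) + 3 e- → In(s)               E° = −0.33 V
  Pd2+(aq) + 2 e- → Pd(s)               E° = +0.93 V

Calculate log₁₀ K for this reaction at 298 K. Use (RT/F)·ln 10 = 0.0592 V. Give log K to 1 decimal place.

The Pd²⁺/Pd couple is reduced (cathode); E°cell = +0.93 − (−0.33) = +1.26 V with n = 6.
At equilibrium E = 0, so log K = nE°cell / 0.0592 = (6)(+1.26) / 0.0592 = 127.7.

log K = 127.7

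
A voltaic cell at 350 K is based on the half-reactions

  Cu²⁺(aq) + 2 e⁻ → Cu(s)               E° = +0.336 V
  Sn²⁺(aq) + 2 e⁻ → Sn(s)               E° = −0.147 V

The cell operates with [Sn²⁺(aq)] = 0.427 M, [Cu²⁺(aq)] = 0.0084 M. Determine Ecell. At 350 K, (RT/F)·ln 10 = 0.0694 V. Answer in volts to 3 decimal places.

Cu²⁺/Cu is reduced (cathode, E° = +0.336 V) and Sn²⁺/Sn is oxidized (anode).
E°cell = +0.336 − (−0.147) = +0.483 V, with n = 2 electrons transferred.
For the overall reaction Cu²⁺(aq) + Sn(s) → Cu(s) + Sn²⁺(aq), Q = [Sn²⁺(aq)] / [Cu²⁺(aq)] = 50.8, giving log Q = 1.706.
E = E° − (0.0694/n)·log Q = +0.483 − (0.0694/2)(1.706) = +0.424 V.

+0.424 V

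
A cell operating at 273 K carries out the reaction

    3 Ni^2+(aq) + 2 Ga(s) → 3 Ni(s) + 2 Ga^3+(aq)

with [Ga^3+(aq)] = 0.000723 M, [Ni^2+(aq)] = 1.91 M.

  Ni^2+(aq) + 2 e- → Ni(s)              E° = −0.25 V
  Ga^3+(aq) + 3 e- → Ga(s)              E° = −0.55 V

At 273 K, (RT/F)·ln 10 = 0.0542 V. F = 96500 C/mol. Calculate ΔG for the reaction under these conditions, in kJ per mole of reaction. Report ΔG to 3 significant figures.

The standard cell potential is −0.25 − (−0.55) = +0.30 V, with n = 6 electrons in the balanced equation.
Here Q = [Ga^3+(aq)]^2 / [Ni^2+(aq)]^3 = 7.5×10^−8 (log Q = −7.125), giving E = +0.30 − (0.0542/6)·(−7.125) = +0.3644 V.
Then ΔG = −nFE = −6 × 96500 × +0.3644 J/mol = −211 kJ/mol.

−211 kJ/mol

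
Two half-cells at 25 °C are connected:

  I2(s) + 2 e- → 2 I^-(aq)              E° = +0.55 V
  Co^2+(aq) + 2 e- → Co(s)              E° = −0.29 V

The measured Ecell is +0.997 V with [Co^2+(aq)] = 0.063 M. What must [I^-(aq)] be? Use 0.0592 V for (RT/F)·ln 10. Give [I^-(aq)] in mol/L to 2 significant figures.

0.0089 M

The I₂/I⁻ couple has the larger reduction potential, so it is the cathode: E°cell = +0.55 − (−0.29) = +0.84 V and n = 2.
Since E = E° − (0.0592/n)·log Q, log Q = n(E° − E)/0.0592 = −5.304.
For I2(s) + Co(s) → 2 I^-(aq) + Co^2+(aq), the reaction quotient is Q = [I^-(aq)]^2·[Co^2+(aq)].
Substituting the known concentrations and solving, log [I^-(aq)] = −2.052 and [I^-(aq)] = 0.0089 M.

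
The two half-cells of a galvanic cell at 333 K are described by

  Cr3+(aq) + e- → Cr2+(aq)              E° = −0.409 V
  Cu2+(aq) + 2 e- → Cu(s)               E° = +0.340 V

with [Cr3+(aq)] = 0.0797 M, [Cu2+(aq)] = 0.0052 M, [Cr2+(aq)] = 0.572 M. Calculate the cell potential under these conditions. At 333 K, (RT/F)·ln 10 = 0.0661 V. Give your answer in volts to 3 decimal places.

Cu²⁺/Cu is reduced (cathode, E° = +0.340 V) and Cr³⁺/Cr²⁺ is oxidized (anode).
The standard potential is +0.340 − (−0.409) = +0.749 V and the balanced reaction transfers n = 2 electrons.
For the overall reaction Cu2+(aq) + 2 Cr2+(aq) → Cu(s) + 2 Cr3+(aq), Q = [Cr3+(aq)]^2 / ([Cu2+(aq)]·[Cr2+(aq)]^2) = 3.73, giving log Q = 0.572.
By the Nernst equation, E = +0.749 − (0.0661/2)·(0.572) = +0.730 V.

+0.730 V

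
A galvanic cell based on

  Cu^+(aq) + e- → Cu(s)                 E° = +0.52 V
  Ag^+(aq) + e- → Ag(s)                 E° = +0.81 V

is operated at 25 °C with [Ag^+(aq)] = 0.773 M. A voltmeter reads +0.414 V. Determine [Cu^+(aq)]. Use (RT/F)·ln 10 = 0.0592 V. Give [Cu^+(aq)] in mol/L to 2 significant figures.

The Ag⁺/Ag couple has the larger reduction potential, so it is the cathode: E°cell = +0.81 − (+0.52) = +0.29 V and n = 1.
Since E = E° − (0.0592/n)·log Q, log Q = n(E° − E)/0.0592 = −2.095.
For Ag^+(aq) + Cu(s) → Ag(s) + Cu^+(aq), the reaction quotient is Q = [Cu^+(aq)] / [Ag^+(aq)].
Solving for the unknown gives log [Cu^+(aq)] = −2.207, so [Cu^+(aq)] ≈ 0.0062 M.

0.0062 M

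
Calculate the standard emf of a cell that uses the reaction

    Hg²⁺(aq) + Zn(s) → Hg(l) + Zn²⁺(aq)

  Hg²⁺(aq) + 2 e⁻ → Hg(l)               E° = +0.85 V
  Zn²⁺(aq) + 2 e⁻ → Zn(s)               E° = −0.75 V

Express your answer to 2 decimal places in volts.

+1.60 V

Hg²⁺(aq) gains electrons, so the Hg²⁺/Hg couple is the cathode; the Zn²⁺/Zn couple is the anode.
E°cell = E°(cathode) − E°(anode) = +0.85 − (−0.75) = +1.60 V.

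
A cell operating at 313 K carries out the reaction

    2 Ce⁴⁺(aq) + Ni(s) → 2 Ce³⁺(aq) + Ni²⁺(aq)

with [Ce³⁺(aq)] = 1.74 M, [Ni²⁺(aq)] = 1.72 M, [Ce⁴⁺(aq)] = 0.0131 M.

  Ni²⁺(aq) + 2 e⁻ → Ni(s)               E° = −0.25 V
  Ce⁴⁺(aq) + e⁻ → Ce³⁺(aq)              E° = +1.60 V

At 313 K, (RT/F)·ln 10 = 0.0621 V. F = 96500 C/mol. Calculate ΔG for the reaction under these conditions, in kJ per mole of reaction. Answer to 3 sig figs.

−330 kJ/mol

With Ce⁴⁺/Ce³⁺ reduced at the cathode, E°cell = +1.60 − (−0.25) = +1.85 V and n = 2.
Q = ([Ce³⁺(aq)]^2·[Ni²⁺(aq)]) / [Ce⁴⁺(aq)]^2 = 3.03×10^4, so log Q = 4.482 and E = +1.85 − (0.0621/2)(4.482) = +1.7108 V.
Then ΔG = −nFE = −2 × 96500 × +1.7108 J/mol = −330 kJ/mol.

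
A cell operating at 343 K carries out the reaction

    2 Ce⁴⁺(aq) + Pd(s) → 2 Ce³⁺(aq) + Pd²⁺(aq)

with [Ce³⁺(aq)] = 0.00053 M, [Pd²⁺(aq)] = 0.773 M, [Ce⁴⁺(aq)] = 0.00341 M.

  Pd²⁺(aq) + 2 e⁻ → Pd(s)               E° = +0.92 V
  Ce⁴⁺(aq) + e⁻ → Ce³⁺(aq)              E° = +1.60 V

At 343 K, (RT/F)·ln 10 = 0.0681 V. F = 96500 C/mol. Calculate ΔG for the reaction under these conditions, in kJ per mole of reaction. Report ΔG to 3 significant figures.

E°cell = +1.60 − (+0.92) = +0.68 V; the balanced reaction transfers n = 2 electrons.
Q = ([Ce³⁺(aq)]^2·[Pd²⁺(aq)]) / [Ce⁴⁺(aq)]^2 = 0.0187, so log Q = −1.729 and E = +0.68 − (0.0681/2)(−1.729) = +0.7389 V.
ΔG = −nFE = −(2)(96500)(+0.7389) J/mol = −143 kJ/mol.

−143 kJ/mol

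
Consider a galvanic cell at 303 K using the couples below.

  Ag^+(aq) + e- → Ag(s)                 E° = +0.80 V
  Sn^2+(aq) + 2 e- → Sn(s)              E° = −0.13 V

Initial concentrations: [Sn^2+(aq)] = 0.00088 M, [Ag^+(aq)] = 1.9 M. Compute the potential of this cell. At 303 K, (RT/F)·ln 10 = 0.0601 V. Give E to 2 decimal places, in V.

Ag⁺/Ag is reduced (cathode, E° = +0.80 V) and Sn²⁺/Sn is oxidized (anode).
E°cell = +0.80 − (−0.13) = +0.93 V, with n = 2 electrons transferred.
Balancing gives 2 Ag^+(aq) + Sn(s) → 2 Ag(s) + Sn^2+(aq); hence Q = [Sn^2+(aq)] / [Ag^+(aq)]^2 = 0.000244 (log Q = −3.613).
By the Nernst equation, E = +0.93 − (0.0601/2)·(−3.613) = +1.04 V.

+1.04 V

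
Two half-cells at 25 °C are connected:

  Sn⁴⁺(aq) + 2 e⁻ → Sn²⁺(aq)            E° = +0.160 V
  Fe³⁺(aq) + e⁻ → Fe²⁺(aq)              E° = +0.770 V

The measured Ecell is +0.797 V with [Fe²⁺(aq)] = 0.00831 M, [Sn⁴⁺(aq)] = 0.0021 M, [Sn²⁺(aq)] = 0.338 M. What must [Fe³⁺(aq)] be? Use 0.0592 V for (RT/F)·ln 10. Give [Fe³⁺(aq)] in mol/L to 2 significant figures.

The Fe³⁺/Fe²⁺ couple has the larger reduction potential, so it is the cathode: E°cell = +0.770 − (+0.160) = +0.610 V and n = 2.
Since E = E° − (0.0592/n)·log Q, log Q = n(E° − E)/0.0592 = −6.318.
Balancing electrons gives 2 Fe³⁺(aq) + Sn²⁺(aq) → 2 Fe²⁺(aq) + Sn⁴⁺(aq); thus Q = ([Fe²⁺(aq)]^2·[Sn⁴⁺(aq)]) / ([Fe³⁺(aq)]^2·[Sn²⁺(aq)]).
Solving for the unknown gives log [Fe³⁺(aq)] = −0.025, so [Fe³⁺(aq)] ≈ 0.94 M.

0.94 M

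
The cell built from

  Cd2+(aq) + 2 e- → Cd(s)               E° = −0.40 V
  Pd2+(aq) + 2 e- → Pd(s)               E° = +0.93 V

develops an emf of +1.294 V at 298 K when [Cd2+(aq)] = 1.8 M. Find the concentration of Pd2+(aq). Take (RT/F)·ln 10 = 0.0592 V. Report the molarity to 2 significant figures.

With Pd²⁺/Pd at the cathode and Cd²⁺/Cd at the anode, E°cell = +0.93 − (−0.40) = +1.33 V (n = 2).
From the Nernst equation, log Q = n(E° − E)/0.0592 = 2·(+1.33 − (+1.294))/0.0592 = 1.216.
For Pd2+(aq) + Cd(s) → Pd(s) + Cd2+(aq), the reaction quotient is Q = [Cd2+(aq)] / [Pd2+(aq)].
Substituting the known concentrations and solving, log [Pd2+(aq)] = −0.961 and [Pd2+(aq)] = 0.11 M.

0.11 M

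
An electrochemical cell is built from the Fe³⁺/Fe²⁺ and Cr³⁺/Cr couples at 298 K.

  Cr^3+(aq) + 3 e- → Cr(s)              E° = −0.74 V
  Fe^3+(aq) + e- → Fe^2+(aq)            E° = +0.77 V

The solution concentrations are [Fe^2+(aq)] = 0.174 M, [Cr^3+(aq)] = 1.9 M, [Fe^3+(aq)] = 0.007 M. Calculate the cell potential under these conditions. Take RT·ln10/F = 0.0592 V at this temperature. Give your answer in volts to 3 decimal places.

+1.422 V

Fe³⁺/Fe²⁺ is reduced (cathode, E° = +0.77 V) and Cr³⁺/Cr is oxidized (anode).
E°cell = +0.77 − (−0.74) = +1.51 V, with n = 3 electrons transferred.
For the overall reaction 3 Fe^3+(aq) + Cr(s) → 3 Fe^2+(aq) + Cr^3+(aq), Q = ([Fe^2+(aq)]^3·[Cr^3+(aq)]) / [Fe^3+(aq)]^3 = 2.92×10^4, giving log Q = 4.465.
By the Nernst equation, E = +1.51 − (0.0592/3)·(4.465) = +1.422 V.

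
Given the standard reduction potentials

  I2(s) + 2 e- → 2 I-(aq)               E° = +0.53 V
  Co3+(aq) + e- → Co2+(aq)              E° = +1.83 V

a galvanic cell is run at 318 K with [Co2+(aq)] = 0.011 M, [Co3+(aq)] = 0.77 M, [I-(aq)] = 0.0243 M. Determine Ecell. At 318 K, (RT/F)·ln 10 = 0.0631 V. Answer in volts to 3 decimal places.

The Co³⁺/Co²⁺ couple has the more positive E°, so it is the cathode; I₂/I⁻ is the anode.
E°cell = E°cat − E°an = +1.83 − (+0.53) = +1.30 V; n = 2.
Balancing gives 2 Co3+(aq) + 2 I-(aq) → 2 Co2+(aq) + I2(s); hence Q = [Co2+(aq)]^2 / ([Co3+(aq)]^2·[I-(aq)]^2) = 0.346 (log Q = −0.461).
By the Nernst equation, E = +1.30 − (0.0631/2)·(−0.461) = +1.315 V.

+1.315 V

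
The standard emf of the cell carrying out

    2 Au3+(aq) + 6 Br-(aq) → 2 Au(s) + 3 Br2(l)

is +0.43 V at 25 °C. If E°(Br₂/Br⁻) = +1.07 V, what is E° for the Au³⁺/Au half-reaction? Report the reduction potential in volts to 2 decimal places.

In the reaction as written the Au³⁺/Au couple is reduced (cathode) and Br₂/Br⁻ is oxidized (anode), so E°cell = E°(Au³⁺/Au) − E°(Br₂/Br⁻).
E°(Au³⁺/Au) = E°cell + E°(anode) = +0.43 + (+1.07) = +1.50 V.

+1.50 V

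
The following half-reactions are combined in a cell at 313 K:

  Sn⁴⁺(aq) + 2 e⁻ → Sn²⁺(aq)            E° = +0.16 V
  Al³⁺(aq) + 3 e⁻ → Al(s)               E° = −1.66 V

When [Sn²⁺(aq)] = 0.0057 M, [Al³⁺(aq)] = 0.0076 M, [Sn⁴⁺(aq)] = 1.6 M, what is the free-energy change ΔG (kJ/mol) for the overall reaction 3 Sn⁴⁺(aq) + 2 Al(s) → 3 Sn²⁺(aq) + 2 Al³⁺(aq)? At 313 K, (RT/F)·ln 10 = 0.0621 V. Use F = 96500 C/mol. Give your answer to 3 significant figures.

E°cell = +0.16 − (−1.66) = +1.82 V; the balanced reaction transfers n = 6 electrons.
Q = ([Sn²⁺(aq)]^3·[Al³⁺(aq)]^2) / [Sn⁴⁺(aq)]^3 = 2.61×10^−12, so log Q = −11.583 and E = +1.82 − (0.0621/6)(−11.583) = +1.9399 V.
ΔG = −nFE = −(6)(96500)(+1.9399) J/mol = −1120 kJ/mol.

−1120 kJ/mol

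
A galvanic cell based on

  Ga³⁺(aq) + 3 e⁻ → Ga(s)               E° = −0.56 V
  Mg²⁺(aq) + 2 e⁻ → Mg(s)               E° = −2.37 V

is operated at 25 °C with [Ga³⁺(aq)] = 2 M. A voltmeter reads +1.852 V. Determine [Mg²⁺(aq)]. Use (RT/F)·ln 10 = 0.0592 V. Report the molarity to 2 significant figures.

The Ga³⁺/Ga couple has the larger reduction potential, so it is the cathode: E°cell = −0.56 − (−2.37) = +1.81 V and n = 6.
From the Nernst equation, log Q = n(E° − E)/0.0592 = 6·(+1.81 − (+1.852))/0.0592 = −4.257.
Balancing electrons gives 2 Ga³⁺(aq) + 3 Mg(s) → 2 Ga(s) + 3 Mg²⁺(aq); thus Q = [Mg²⁺(aq)]^3 / [Ga³⁺(aq)]^2.
Solving for the unknown gives log [Mg²⁺(aq)] = −1.218, so [Mg²⁺(aq)] ≈ 0.061 M.

0.061 M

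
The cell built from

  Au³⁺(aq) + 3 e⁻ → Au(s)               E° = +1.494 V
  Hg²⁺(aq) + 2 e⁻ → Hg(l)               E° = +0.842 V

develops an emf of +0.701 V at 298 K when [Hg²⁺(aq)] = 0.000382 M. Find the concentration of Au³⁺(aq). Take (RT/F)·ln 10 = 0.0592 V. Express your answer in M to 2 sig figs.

0.0023 M

Au³⁺/Au is the cathode (higher E°); E°cell = +1.494 − (+0.842) = +0.652 V with n = 6.
From the Nernst equation, log Q = n(E° − E)/0.0592 = 6·(+0.652 − (+0.701))/0.0592 = −4.966.
The balanced reaction is 2 Au³⁺(aq) + 3 Hg(l) → 2 Au(s) + 3 Hg²⁺(aq), so Q = [Hg²⁺(aq)]^3 / [Au³⁺(aq)]^2.
Isolating [Au³⁺(aq)] in Q = 10^{−4.966} yields log [Au³⁺(aq)] = −2.644, i.e. 0.0023 M.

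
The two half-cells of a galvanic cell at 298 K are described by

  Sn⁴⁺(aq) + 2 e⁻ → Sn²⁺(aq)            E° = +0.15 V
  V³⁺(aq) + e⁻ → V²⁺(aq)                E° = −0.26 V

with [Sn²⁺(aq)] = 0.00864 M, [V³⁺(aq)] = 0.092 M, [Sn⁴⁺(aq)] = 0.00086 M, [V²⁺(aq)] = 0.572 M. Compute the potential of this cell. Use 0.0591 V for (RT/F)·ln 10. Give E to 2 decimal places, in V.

+0.43 V

The Sn⁴⁺/Sn²⁺ couple has the more positive E°, so it is the cathode; V³⁺/V²⁺ is the anode.
The standard potential is +0.15 − (−0.26) = +0.41 V and the balanced reaction transfers n = 2 electrons.
The balanced reaction is Sn⁴⁺(aq) + 2 V²⁺(aq) → Sn²⁺(aq) + 2 V³⁺(aq), so Q = ([Sn²⁺(aq)]·[V³⁺(aq)]^2) / ([Sn⁴⁺(aq)]·[V²⁺(aq)]^2) = 0.26 and log Q = −0.585.
By the Nernst equation, E = +0.41 − (0.0591/2)·(−0.585) = +0.43 V.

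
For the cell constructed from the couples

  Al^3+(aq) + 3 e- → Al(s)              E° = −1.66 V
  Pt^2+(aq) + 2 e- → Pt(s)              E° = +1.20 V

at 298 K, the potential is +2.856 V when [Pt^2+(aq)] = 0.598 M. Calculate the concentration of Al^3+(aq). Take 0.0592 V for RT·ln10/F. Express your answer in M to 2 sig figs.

With Pt²⁺/Pt at the cathode and Al³⁺/Al at the anode, E°cell = +1.20 − (−1.66) = +2.86 V (n = 6).
From the Nernst equation, log Q = n(E° − E)/0.0592 = 6·(+2.86 − (+2.856))/0.0592 = 0.405.
The balanced reaction is 3 Pt^2+(aq) + 2 Al(s) → 3 Pt(s) + 2 Al^3+(aq), so Q = [Al^3+(aq)]^2 / [Pt^2+(aq)]^3.
Substituting the known concentrations and solving, log [Al^3+(aq)] = −0.132 and [Al^3+(aq)] = 0.74 M.

0.74 M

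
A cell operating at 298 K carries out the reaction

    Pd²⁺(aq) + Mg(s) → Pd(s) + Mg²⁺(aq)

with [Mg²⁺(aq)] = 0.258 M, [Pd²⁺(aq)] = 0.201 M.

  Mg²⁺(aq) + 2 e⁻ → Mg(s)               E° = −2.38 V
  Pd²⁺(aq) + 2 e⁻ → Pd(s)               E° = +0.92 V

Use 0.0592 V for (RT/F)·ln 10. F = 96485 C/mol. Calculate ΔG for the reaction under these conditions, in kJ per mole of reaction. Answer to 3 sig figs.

With Pd²⁺/Pd reduced at the cathode, E°cell = +0.92 − (−2.38) = +3.30 V and n = 2.
Here Q = [Mg²⁺(aq)] / [Pd²⁺(aq)] = 1.28 (log Q = 0.108), giving E = +3.30 − (0.0592/2)·(0.108) = +3.2968 V.
Finally ΔG = −nFE = −(2)(96485 C/mol)(+3.2968 V) = −636 kJ/mol.

−636 kJ/mol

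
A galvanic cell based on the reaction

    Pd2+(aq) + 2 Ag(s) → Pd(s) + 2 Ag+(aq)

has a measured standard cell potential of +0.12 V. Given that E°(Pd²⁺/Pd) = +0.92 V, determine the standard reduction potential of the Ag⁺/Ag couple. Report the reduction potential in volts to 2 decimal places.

+0.80 V

In the reaction as written the Pd²⁺/Pd couple is reduced (cathode) and Ag⁺/Ag is oxidized (anode), so E°cell = E°(Pd²⁺/Pd) − E°(Ag⁺/Ag).
E°(Ag⁺/Ag) = E°(cathode) − E°cell = +0.92 − (+0.12) = +0.80 V.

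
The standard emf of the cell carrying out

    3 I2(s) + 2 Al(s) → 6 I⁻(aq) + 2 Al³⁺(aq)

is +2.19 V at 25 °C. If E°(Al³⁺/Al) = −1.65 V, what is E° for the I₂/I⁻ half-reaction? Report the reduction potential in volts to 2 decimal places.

In the reaction as written the I₂/I⁻ couple is reduced (cathode) and Al³⁺/Al is oxidized (anode), so E°cell = E°(I₂/I⁻) − E°(Al³⁺/Al).
E°(I₂/I⁻) = E°cell + E°(anode) = +2.19 + (−1.65) = +0.54 V.

+0.54 V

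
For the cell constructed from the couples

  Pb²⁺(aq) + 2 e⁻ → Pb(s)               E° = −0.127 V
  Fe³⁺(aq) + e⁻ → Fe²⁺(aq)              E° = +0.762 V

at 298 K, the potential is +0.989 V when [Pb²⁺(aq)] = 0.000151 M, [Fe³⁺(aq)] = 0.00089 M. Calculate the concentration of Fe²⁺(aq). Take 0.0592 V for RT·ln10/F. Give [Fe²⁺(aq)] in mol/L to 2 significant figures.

With Fe³⁺/Fe²⁺ at the cathode and Pb²⁺/Pb at the anode, E°cell = +0.762 − (−0.127) = +0.889 V (n = 2).
Rearranging E = E° − (0.0592/n)·log Q gives log Q = 2(+0.889 − (+0.989))/0.0592 = −3.378.
For 2 Fe³⁺(aq) + Pb(s) → 2 Fe²⁺(aq) + Pb²⁺(aq), the reaction quotient is Q = ([Fe²⁺(aq)]^2·[Pb²⁺(aq)]) / [Fe³⁺(aq)]^2.
Solving for the unknown gives log [Fe²⁺(aq)] = −2.829, so [Fe²⁺(aq)] ≈ 0.0015 M.

0.0015 M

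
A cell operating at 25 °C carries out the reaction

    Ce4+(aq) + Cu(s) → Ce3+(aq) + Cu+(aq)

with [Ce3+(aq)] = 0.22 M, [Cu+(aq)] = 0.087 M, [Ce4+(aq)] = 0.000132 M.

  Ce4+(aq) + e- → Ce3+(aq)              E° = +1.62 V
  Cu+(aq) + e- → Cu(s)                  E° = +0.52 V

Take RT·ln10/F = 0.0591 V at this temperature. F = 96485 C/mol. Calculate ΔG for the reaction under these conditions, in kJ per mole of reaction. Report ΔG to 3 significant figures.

The standard cell potential is +1.62 − (+0.52) = +1.10 V, with n = 1 electron in the balanced equation.
Q = ([Ce3+(aq)]·[Cu+(aq)]) / [Ce4+(aq)] = 145, so log Q = 2.161 and E = +1.10 − (0.0591/1)(2.161) = +0.9723 V.
Then ΔG = −nFE = −1 × 96485 × +0.9723 J/mol = −93.8 kJ/mol.

−93.8 kJ/mol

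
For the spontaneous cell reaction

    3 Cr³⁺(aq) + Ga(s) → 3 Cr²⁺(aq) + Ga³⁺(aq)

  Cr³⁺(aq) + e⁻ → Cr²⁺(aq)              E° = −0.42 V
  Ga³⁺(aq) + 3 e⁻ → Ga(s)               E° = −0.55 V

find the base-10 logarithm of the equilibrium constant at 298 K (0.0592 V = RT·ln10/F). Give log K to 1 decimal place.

log K = 6.6

The Cr³⁺/Cr²⁺ couple is reduced (cathode); E°cell = −0.42 − (−0.55) = +0.13 V with n = 3.
At equilibrium E = 0, so log K = nE°cell / 0.0592 = (3)(+0.13) / 0.0592 = 6.6.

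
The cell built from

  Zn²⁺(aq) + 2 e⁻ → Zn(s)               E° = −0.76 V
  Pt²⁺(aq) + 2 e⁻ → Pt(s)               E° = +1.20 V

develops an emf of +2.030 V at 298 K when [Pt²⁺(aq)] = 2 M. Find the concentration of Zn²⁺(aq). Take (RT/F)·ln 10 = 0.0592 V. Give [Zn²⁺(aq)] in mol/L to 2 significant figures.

0.0086 M

The Pt²⁺/Pt couple has the larger reduction potential, so it is the cathode: E°cell = +1.20 − (−0.76) = +1.96 V and n = 2.
From the Nernst equation, log Q = n(E° − E)/0.0592 = 2·(+1.96 − (+2.030))/0.0592 = −2.365.
Balancing electrons gives Pt²⁺(aq) + Zn(s) → Pt(s) + Zn²⁺(aq); thus Q = [Zn²⁺(aq)] / [Pt²⁺(aq)].
Isolating [Zn²⁺(aq)] in Q = 10^{−2.365} yields log [Zn²⁺(aq)] = −2.064, i.e. 0.0086 M.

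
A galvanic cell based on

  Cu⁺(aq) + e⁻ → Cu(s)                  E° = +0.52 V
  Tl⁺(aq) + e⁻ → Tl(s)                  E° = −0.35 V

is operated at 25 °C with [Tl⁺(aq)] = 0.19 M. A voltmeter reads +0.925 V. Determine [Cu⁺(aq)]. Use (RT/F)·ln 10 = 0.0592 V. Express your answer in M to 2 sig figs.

1.6 M

The Cu⁺/Cu couple has the larger reduction potential, so it is the cathode: E°cell = +0.52 − (−0.35) = +0.87 V and n = 1.
From the Nernst equation, log Q = n(E° − E)/0.0592 = 1·(+0.87 − (+0.925))/0.0592 = −0.929.
Balancing electrons gives Cu⁺(aq) + Tl(s) → Cu(s) + Tl⁺(aq); thus Q = [Tl⁺(aq)] / [Cu⁺(aq)].
Solving for the unknown gives log [Cu⁺(aq)] = 0.208, so [Cu⁺(aq)] ≈ 1.6 M.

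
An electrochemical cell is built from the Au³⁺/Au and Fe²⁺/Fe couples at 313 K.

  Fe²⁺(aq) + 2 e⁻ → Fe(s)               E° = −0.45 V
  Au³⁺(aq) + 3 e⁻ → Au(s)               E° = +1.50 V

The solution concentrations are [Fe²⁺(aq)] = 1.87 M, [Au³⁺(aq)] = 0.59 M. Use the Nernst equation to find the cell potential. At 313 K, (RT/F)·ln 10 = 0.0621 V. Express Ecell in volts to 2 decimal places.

The Au³⁺/Au couple has the more positive E°, so it is the cathode; Fe²⁺/Fe is the anode.
The standard potential is +1.50 − (−0.45) = +1.95 V and the balanced reaction transfers n = 6 electrons.
For the overall reaction 2 Au³⁺(aq) + 3 Fe(s) → 2 Au(s) + 3 Fe²⁺(aq), Q = [Fe²⁺(aq)]^3 / [Au³⁺(aq)]^2 = 18.8, giving log Q = 1.274.
By the Nernst equation, E = +1.95 − (0.0621/6)·(1.274) = +1.94 V.

+1.94 V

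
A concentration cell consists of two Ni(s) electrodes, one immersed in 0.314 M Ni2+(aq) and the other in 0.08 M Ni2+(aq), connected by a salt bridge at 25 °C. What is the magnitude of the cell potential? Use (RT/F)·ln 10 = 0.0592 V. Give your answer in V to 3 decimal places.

0.018 V

For a concentration cell E°cell = 0, since both electrodes use the same couple.
The compartment with the higher Ni2+(aq) concentration (0.314 M) acts as the cathode; ions are reduced there and produced at the dilute (0.08 M) anode.
With n = 2, Ecell = −(0.0592/2)·log([dilute]/[conc]) = −(0.0592/2)·log(0.08/0.314) = +0.018 V.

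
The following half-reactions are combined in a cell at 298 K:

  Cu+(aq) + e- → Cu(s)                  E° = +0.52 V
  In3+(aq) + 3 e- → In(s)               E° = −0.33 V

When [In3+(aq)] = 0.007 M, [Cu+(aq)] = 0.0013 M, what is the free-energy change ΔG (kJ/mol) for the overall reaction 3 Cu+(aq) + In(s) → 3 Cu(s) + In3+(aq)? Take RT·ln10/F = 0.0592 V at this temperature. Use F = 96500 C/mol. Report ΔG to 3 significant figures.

E°cell = +0.52 − (−0.33) = +0.85 V; the balanced reaction transfers n = 3 electrons.
The reaction quotient is [In3+(aq)] / [Cu+(aq)]^3 = 3.19×10^6; by Nernst, E = +0.85 − (0.0592/3)(6.503) = +0.7217 V.
Then ΔG = −nFE = −3 × 96500 × +0.7217 J/mol = −209 kJ/mol.

−209 kJ/mol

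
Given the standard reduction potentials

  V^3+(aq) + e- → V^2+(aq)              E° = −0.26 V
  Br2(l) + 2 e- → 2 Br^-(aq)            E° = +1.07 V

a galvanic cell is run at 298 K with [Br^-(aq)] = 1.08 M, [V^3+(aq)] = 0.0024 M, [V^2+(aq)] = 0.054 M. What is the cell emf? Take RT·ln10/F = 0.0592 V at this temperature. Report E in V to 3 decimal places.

+1.408 V

Br₂/Br⁻ is reduced (cathode, E° = +1.07 V) and V³⁺/V²⁺ is oxidized (anode).
E°cell = E°cat − E°an = +1.07 − (−0.26) = +1.33 V; n = 2.
Balancing gives Br2(l) + 2 V^2+(aq) → 2 Br^-(aq) + 2 V^3+(aq); hence Q = ([Br^-(aq)]^2·[V^3+(aq)]^2) / [V^2+(aq)]^2 = 0.0023 (log Q = −2.638).
Applying E = E° − (RT ln10/nF)·log Q gives +1.33 − (0.0592/2)(−2.638) = +1.408 V.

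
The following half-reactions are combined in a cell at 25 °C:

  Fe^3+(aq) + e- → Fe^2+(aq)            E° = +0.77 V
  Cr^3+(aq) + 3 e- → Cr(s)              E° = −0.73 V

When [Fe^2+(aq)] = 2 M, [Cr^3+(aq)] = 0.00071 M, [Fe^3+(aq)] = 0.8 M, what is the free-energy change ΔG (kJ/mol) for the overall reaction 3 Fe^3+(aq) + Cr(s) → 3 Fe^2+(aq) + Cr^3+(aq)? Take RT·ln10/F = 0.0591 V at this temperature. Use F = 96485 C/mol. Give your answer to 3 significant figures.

−445 kJ/mol

E°cell = +0.77 − (−0.73) = +1.50 V; the balanced reaction transfers n = 3 electrons.
Q = ([Fe^2+(aq)]^3·[Cr^3+(aq)]) / [Fe^3+(aq)]^3 = 0.0111, so log Q = −1.955 and E = +1.50 − (0.0591/3)(−1.955) = +1.5385 V.
ΔG = −nFE = −(3)(96485)(+1.5385) J/mol = −445 kJ/mol.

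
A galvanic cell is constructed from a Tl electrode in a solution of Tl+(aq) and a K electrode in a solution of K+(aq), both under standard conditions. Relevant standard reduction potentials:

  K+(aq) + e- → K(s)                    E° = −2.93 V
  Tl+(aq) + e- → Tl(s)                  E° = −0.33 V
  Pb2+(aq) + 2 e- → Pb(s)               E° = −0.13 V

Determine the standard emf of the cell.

Of the two couples in this cell, the one with the more positive reduction potential is reduced at the cathode: here that is Tl⁺/Tl (−0.33 V); K⁺/K (−2.93 V) is the anode.
E°cell = E°(cathode) − E°(anode) = −0.33 − (−2.93) = +2.60 V.

+2.60 V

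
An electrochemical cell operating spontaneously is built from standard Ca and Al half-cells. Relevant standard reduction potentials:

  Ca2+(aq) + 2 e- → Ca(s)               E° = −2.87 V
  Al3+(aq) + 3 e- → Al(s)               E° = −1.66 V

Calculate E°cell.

The Al³⁺/Al couple has the higher E°, so Al ion is reduced (cathode) and Ca is oxidized (anode).
E°cell = E°(cathode) − E°(anode) = −1.66 − (−2.87) = +1.21 V.

+1.21 V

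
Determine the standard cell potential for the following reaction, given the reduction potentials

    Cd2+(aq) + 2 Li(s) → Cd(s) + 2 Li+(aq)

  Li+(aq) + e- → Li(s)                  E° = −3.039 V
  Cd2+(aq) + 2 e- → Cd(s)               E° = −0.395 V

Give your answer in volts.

+2.644 V

Cd2+(aq) gains electrons, so the Cd²⁺/Cd couple is the cathode; the Li⁺/Li couple is the anode.
E°cell = E°(cathode) − E°(anode) = −0.395 − (−3.039) = +2.644 V.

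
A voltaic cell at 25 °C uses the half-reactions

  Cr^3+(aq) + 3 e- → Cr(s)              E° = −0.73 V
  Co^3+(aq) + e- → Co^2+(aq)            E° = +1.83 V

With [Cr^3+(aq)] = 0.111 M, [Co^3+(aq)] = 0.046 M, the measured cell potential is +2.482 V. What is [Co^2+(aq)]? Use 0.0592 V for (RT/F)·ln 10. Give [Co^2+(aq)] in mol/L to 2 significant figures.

Co³⁺/Co²⁺ is the cathode (higher E°); E°cell = +1.83 − (−0.73) = +2.56 V with n = 3.
Rearranging E = E° − (0.0592/n)·log Q gives log Q = 3(+2.56 − (+2.482))/0.0592 = 3.953.
The balanced reaction is 3 Co^3+(aq) + Cr(s) → 3 Co^2+(aq) + Cr^3+(aq), so Q = ([Co^2+(aq)]^3·[Cr^3+(aq)]) / [Co^3+(aq)]^3.
Substituting the known concentrations and solving, log [Co^2+(aq)] = 0.299 and [Co^2+(aq)] = 2.0 M.

2.0 M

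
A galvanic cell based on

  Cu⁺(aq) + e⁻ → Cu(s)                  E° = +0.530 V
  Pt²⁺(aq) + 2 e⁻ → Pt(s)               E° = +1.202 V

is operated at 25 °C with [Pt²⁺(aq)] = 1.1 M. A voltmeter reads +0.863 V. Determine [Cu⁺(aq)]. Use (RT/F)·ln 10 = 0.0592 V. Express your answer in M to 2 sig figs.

0.00062 M

With Pt²⁺/Pt at the cathode and Cu⁺/Cu at the anode, E°cell = +1.202 − (+0.530) = +0.672 V (n = 2).
Rearranging E = E° − (0.0592/n)·log Q gives log Q = 2(+0.672 − (+0.863))/0.0592 = −6.453.
Balancing electrons gives Pt²⁺(aq) + 2 Cu(s) → Pt(s) + 2 Cu⁺(aq); thus Q = [Cu⁺(aq)]^2 / [Pt²⁺(aq)].
Solving for the unknown gives log [Cu⁺(aq)] = −3.206, so [Cu⁺(aq)] ≈ 0.00062 M.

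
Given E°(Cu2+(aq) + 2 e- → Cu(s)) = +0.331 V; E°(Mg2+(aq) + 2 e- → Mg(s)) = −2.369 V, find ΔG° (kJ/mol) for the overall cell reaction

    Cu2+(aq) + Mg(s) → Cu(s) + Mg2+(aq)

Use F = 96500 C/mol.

−521 kJ/mol

In the reaction as written Cu2+(aq) is reduced, so the Cu²⁺/Cu couple is the cathode and Mg²⁺/Mg is the anode.
E°cell = +0.331 − (−2.369) = +2.700 V; balancing electrons gives n = 2.
ΔG° = −nFE°cell = −(2)(96500)(+2.700) J/mol = −521 kJ/mol.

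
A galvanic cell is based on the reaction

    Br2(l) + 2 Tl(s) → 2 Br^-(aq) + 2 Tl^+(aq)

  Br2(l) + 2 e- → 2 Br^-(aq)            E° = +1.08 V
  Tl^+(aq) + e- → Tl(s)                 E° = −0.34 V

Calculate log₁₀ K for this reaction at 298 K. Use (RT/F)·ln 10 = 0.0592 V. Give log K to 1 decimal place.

The Br₂/Br⁻ couple is reduced (cathode); E°cell = +1.08 − (−0.34) = +1.42 V with n = 2.
At equilibrium E = 0, so log K = nE°cell / 0.0592 = (2)(+1.42) / 0.0592 = 48.0.

log K = 48.0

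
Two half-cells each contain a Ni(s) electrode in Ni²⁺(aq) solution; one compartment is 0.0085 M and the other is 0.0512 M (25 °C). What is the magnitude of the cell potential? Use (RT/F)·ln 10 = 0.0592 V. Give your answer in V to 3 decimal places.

For a concentration cell E°cell = 0, since both electrodes use the same couple.
The compartment with the higher Ni²⁺(aq) concentration (0.0512 M) acts as the cathode; ions are reduced there and produced at the dilute (0.0085 M) anode.
With n = 2, Ecell = −(0.0592/2)·log([dilute]/[conc]) = −(0.0592/2)·log(0.0085/0.0512) = +0.023 V.

0.023 V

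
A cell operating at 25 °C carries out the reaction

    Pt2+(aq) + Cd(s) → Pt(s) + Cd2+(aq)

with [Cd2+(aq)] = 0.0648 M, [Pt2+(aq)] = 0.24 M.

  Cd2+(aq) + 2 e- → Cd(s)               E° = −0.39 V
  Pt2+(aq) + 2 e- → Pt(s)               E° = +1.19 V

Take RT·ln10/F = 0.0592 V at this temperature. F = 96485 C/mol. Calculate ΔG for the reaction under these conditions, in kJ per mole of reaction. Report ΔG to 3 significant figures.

−308 kJ/mol

The standard cell potential is +1.19 − (−0.39) = +1.58 V, with n = 2 electrons in the balanced equation.
The reaction quotient is [Cd2+(aq)] / [Pt2+(aq)] = 0.27; by Nernst, E = +1.58 − (0.0592/2)(−0.569) = +1.5968 V.
ΔG = −nFE = −(2)(96485)(+1.5968) J/mol = −308 kJ/mol.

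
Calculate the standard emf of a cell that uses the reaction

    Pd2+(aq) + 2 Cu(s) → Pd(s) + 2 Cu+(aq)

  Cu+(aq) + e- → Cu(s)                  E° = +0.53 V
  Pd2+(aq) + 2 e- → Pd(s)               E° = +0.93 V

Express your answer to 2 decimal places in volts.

+0.40 V

Pd2+(aq) gains electrons, so the Pd²⁺/Pd couple is the cathode; the Cu⁺/Cu couple is the anode.
E°cell = E°(cathode) − E°(anode) = +0.93 − (+0.53) = +0.40 V.
The positive value indicates the reaction is spontaneous as written.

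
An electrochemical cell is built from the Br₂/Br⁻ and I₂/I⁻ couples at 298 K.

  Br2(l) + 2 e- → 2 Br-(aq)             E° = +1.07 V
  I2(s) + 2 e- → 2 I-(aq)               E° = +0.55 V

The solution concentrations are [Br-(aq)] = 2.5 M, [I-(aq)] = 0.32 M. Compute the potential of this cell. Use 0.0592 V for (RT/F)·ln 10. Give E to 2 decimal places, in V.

+0.47 V

Since E°(Br₂/Br⁻) > E°(I₂/I⁻), Br₂/Br⁻ serves as the cathode.
E°cell = +1.07 − (+0.55) = +0.52 V, with n = 2 electrons transferred.
The balanced reaction is Br2(l) + 2 I-(aq) → 2 Br-(aq) + I2(s), so Q = [Br-(aq)]^2 / [I-(aq)]^2 = 61 and log Q = 1.786.
Applying E = E° − (RT ln10/nF)·log Q gives +0.52 − (0.0592/2)(1.786) = +0.47 V.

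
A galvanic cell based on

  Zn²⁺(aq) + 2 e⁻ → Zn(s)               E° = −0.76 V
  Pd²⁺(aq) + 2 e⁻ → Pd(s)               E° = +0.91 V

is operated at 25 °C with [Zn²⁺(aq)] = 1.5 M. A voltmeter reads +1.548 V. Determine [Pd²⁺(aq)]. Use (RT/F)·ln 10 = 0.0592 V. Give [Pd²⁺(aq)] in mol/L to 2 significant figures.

Pd²⁺/Pd is the cathode (higher E°); E°cell = +0.91 − (−0.76) = +1.67 V with n = 2.
Rearranging E = E° − (0.0592/n)·log Q gives log Q = 2(+1.67 − (+1.548))/0.0592 = 4.122.
Balancing electrons gives Pd²⁺(aq) + Zn(s) → Pd(s) + Zn²⁺(aq); thus Q = [Zn²⁺(aq)] / [Pd²⁺(aq)].
Substituting the known concentrations and solving, log [Pd²⁺(aq)] = −3.946 and [Pd²⁺(aq)] = 0.00011 M.

0.00011 M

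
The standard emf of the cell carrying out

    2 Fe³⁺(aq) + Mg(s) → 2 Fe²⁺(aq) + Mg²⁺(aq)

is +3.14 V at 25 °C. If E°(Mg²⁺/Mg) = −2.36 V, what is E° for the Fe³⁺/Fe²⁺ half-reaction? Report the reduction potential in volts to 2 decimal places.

In the reaction as written the Fe³⁺/Fe²⁺ couple is reduced (cathode) and Mg²⁺/Mg is oxidized (anode), so E°cell = E°(Fe³⁺/Fe²⁺) − E°(Mg²⁺/Mg).
E°(Fe³⁺/Fe²⁺) = E°cell + E°(anode) = +3.14 + (−2.36) = +0.78 V.

+0.78 V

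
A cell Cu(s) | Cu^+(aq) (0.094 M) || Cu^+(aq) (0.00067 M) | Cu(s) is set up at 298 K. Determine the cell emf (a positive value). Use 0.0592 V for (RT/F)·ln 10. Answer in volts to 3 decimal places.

0.127 V

For a concentration cell E°cell = 0, since both electrodes use the same couple.
The compartment with the higher Cu^+(aq) concentration (0.094 M) acts as the cathode; ions are reduced there and produced at the dilute (0.00067 M) anode.
With n = 1, Ecell = −(0.0592/1)·log([dilute]/[conc]) = −(0.0592/1)·log(0.00067/0.094) = +0.127 V.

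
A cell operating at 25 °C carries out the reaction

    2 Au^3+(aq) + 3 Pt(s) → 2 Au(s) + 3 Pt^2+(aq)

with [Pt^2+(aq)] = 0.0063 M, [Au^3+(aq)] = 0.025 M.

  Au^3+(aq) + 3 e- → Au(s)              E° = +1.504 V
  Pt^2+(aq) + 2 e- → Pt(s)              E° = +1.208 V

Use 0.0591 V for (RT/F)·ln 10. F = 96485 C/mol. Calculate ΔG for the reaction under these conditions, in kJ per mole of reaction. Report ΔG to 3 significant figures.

−191 kJ/mol

The standard cell potential is +1.504 − (+1.208) = +0.296 V, with n = 6 electrons in the balanced equation.
The reaction quotient is [Pt^2+(aq)]^3 / [Au^3+(aq)]^2 = 0.0004; by Nernst, E = +0.296 − (0.0591/6)(−3.398) = +0.3295 V.
ΔG = −nFE = −(6)(96485)(+0.3295) J/mol = −191 kJ/mol.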